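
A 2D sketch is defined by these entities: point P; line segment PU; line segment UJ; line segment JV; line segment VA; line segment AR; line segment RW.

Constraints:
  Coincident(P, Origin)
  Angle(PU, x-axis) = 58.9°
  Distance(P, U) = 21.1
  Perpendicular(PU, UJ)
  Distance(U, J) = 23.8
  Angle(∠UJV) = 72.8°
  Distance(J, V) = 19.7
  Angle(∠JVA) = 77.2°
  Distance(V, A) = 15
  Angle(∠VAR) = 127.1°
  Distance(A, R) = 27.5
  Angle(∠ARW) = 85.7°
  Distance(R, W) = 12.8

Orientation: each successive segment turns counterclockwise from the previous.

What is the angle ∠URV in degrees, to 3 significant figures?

30.9°

∠JVA = 77.2° gives VA at -1.10° from the x-axis; with |VA| = 15.0, A = (0.784, 10.9). ∠VAR = 127.1° gives AR at 51.8° from the x-axis; with |AR| = 27.5, R = (17.8, 32.6). Then cos ∠URV = RU·RV / (|RU||RV|), giving 30.9°.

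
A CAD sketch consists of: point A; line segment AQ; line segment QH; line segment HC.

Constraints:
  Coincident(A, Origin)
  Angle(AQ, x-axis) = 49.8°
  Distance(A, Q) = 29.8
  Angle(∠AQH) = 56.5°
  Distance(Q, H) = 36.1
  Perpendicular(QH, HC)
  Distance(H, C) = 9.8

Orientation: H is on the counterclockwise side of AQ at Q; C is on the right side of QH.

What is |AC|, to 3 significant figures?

39.8

∠AQH = 56.5°, so QH runs at 49.8° + (180° − 56.5°) = 173° from the x-axis; with |QH| = 36.1, H = Q + 36.1·(cos 173°, sin 173°) = (-16.6, 27.0). QH is perpendicular to HC; with |HC| = 9.8 on the right of QH, C = H + 9.8·(0.117, 0.993) = (-15.5, 36.7). Then |AC| = |C − A| = 39.8.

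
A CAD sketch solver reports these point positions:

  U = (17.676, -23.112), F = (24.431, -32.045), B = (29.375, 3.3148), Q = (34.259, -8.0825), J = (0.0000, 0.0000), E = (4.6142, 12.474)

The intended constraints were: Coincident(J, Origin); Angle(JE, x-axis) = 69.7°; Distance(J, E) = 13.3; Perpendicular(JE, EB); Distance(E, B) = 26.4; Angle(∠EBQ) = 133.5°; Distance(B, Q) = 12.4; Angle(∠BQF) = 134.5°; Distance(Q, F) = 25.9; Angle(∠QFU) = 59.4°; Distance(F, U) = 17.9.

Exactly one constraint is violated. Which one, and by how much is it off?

Distance(F, U) = 17.9 — off by 6.70.

J = (0.00, 0.00) ✓; JE at 69.70° ✓; |JE| = 13.30 ✓; ∠(JE, EB) = 90.00° ✓; |EB| = 26.40 ✓; ∠EBQ = 133.5° ✓; |BQ| = 12.40 ✓; ∠BQF = 134.5° ✓; |QF| = 25.90 ✓; ∠QFU = 59.40° ✓; |FU| = 11.20 ✗.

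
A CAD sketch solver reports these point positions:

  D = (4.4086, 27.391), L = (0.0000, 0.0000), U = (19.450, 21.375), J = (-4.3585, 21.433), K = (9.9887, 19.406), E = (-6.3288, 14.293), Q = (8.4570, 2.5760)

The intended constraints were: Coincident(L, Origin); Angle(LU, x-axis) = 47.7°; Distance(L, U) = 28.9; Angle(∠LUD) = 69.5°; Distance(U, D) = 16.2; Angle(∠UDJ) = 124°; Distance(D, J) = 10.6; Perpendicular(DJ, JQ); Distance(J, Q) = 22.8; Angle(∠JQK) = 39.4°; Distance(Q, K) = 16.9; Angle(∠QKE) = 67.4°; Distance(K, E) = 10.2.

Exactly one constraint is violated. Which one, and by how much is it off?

Distance(K, E) = 10.2 — off by 6.90.

L = (0.00, 0.00) ✓; LU at 47.70° ✓; |LU| = 28.90 ✓; ∠LUD = 69.50° ✓; |UD| = 16.20 ✓; ∠UDJ = 124.0° ✓; |DJ| = 10.60 ✓; ∠(DJ, JQ) = 90.00° ✓; |JQ| = 22.80 ✓; ∠JQK = 39.40° ✓; |QK| = 16.90 ✓; ∠QKE = 67.40° ✓; |KE| = 17.10 ✗.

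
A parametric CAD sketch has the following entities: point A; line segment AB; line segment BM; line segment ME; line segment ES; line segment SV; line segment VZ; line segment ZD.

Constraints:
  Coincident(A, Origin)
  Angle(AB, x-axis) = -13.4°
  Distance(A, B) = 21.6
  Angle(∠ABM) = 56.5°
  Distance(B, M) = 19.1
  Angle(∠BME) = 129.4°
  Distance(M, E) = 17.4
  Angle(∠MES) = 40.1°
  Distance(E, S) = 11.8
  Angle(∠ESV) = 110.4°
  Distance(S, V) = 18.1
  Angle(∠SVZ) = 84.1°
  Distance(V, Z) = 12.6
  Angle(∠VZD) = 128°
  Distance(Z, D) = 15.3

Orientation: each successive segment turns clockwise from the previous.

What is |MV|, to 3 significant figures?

7.50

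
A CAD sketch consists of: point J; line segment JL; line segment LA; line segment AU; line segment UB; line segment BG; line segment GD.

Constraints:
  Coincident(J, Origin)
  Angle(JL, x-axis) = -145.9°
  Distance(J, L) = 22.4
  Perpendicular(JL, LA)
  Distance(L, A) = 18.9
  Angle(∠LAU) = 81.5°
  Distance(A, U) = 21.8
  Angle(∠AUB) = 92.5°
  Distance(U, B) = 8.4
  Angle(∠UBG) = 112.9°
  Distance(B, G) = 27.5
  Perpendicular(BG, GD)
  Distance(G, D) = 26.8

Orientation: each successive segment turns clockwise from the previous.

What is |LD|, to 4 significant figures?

28.35

J is at the origin; JL runs at -145.9° with length 22.4, so L = (-18.55, -12.56). The perpendicularity gives LA at right angles to JL, so LA runs at 124.1°; with |LA| = 18.9, A = (-29.14, 3.092). ∠LAU = 81.5° gives AU at 25.60° from the x-axis; with |AU| = 21.8, U = (-9.485, 12.51). ∠AUB = 92.5° gives UB at -61.90° from the x-axis; with |UB| = 8.4, B = (-5.528, 5.102). ∠UBG = 112.9° gives BG at -129.0° from the x-axis; with |BG| = 27.5, G = (-22.83, -16.27). BG is perpendicular to GD, so GD runs at 141.0°; with |GD| = 26.8, D = (-43.66, 0.5959). Then |LD| = |D − L| = 28.35.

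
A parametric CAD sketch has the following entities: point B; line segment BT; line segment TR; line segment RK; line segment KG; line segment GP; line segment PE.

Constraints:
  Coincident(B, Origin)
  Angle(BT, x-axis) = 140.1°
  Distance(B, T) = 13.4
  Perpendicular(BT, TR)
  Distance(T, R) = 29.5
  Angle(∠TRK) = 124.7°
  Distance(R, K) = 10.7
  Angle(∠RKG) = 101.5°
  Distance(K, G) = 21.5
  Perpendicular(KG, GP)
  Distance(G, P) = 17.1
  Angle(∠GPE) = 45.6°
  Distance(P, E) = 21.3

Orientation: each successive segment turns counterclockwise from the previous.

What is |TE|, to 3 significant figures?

31.9

B is at the origin; BT runs at 140.1° with length 13.4, so T = (-10.3, 8.60). BT ⟂ TR, so TR runs at -130°; with |TR| = 29.5, R = (-29.2, -14.0). ∠TRK = 124.7° gives RK at -74.6° from the x-axis; with |RK| = 10.7, K = (-26.4, -24.4). ∠RKG = 101.5° gives KG at 3.90° from the x-axis; with |KG| = 21.5, G = (-4.91, -22.9). KG is perpendicular to GP, so GP runs at 93.9°; with |GP| = 17.1, P = (-6.07, -5.83). ∠GPE = 45.6° gives PE at -132° from the x-axis; with |PE| = 21.3, E = (-20.2, -21.7). Then |TE| = |E − T| = 31.9.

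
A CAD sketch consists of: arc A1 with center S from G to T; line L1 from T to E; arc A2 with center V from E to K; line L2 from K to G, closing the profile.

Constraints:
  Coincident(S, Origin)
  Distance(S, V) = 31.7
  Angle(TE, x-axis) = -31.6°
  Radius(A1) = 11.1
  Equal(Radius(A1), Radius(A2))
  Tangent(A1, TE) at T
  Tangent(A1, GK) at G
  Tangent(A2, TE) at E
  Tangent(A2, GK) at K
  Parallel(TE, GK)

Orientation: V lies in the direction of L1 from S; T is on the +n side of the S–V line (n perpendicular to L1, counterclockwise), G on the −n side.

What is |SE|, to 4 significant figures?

33.59

The slot axis is L1's direction at -31.6°, so u = (cos -31.6°, sin -31.6°) = (0.8517, -0.5240) and n = (−sin -31.6°, cos -31.6°) = (0.5240, 0.8517). S is at the origin and V lies 31.7 along u from S, so V = 31.7·u = (27.00, -16.61). Tangency of A1 to both parallel lines with radius 11.1 puts T and G at S ± 11.1·n: T = (5.816, 9.454), G = (-5.816, -9.454). Equal radii place E and K the same way about V: E = V + 11.1·n = (32.82, -7.156), K = V − 11.1·n = (21.18, -26.06). Then |SE| = |E − S| = 33.59.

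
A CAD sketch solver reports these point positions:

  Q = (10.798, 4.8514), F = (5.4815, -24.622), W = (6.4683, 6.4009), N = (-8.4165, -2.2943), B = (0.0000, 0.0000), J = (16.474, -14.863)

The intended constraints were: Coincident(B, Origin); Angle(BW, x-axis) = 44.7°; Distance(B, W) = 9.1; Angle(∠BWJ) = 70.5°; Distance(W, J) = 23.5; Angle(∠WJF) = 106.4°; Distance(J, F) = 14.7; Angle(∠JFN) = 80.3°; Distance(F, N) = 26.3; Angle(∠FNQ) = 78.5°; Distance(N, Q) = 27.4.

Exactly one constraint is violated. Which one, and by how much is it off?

Distance(N, Q) = 27.4 — off by 6.90.

B = (0.00, 0.00) ✓; BW at 44.70° ✓; |BW| = 9.100 ✓; ∠BWJ = 70.50° ✓; |WJ| = 23.50 ✓; ∠WJF = 106.4° ✓; |JF| = 14.70 ✓; ∠JFN = 80.30° ✓; |FN| = 26.30 ✓; ∠FNQ = 78.50° ✓; |NQ| = 20.50 ✗.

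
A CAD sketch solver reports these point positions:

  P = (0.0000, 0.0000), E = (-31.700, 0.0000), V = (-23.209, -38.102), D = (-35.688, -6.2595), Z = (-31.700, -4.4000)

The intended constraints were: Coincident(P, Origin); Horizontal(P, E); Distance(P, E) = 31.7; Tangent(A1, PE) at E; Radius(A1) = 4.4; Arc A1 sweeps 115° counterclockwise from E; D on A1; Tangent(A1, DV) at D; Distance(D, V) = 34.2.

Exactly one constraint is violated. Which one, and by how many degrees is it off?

Tangent(A1, DV) at D — off by 3.60°.

P = (0.00, 0.00) ✓; P.y = 0.00, E.y = 0.00 ✓; |PE| = 31.70 ✓; ∠(ZE, EP) = 90.00° ✓; |ZE| = 4.400 ✓; bearing(Z→D) − bearing(Z→E) = 115.0° ✓; |ZD| = 4.400 ✓; ∠(ZD, DV) = 93.60° ✗; |DV| = 34.20 ✓.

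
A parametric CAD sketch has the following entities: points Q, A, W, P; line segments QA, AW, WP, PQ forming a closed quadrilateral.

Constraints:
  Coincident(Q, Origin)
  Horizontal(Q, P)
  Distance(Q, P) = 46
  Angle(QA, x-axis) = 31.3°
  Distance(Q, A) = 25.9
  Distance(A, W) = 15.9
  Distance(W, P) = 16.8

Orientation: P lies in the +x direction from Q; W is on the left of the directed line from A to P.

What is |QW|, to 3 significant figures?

40.7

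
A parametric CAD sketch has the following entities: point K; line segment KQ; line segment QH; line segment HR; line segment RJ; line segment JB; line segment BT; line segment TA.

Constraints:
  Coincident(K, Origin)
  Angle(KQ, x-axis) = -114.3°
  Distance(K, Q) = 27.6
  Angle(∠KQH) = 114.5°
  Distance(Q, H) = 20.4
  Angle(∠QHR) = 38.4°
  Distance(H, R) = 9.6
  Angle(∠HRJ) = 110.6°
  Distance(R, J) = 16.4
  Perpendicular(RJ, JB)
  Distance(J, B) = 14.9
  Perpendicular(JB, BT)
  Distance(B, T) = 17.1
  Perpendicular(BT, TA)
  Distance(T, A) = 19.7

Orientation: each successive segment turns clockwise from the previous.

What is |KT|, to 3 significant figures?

45.4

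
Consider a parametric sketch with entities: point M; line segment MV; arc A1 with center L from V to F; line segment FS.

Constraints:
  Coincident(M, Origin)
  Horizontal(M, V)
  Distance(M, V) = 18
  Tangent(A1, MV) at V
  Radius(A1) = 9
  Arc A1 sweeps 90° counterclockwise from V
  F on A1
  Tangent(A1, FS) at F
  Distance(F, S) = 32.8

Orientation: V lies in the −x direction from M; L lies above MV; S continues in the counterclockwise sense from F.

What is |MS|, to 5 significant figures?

42.758

On A1, V sits at bearing -90° from L; a 90° counterclockwise sweep puts F at bearing 0°, so F = L + 9.0·(cos 0°, sin 0°) = (-9.0000, 9.0000). The tangent condition forces LF to be normal to FS, so FS runs along (−sin 0°, cos 0°); with |FS| = 32.8, S = (-9.0000, 41.800). Then |MS| = |S − M| = 42.758.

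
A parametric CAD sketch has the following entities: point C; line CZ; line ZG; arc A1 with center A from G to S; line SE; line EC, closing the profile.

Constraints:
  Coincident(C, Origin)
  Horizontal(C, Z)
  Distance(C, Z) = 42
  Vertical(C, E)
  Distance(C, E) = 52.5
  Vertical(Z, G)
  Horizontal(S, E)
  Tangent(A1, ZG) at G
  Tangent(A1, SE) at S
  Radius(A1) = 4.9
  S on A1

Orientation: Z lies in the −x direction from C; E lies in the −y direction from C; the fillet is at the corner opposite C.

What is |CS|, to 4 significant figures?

64.29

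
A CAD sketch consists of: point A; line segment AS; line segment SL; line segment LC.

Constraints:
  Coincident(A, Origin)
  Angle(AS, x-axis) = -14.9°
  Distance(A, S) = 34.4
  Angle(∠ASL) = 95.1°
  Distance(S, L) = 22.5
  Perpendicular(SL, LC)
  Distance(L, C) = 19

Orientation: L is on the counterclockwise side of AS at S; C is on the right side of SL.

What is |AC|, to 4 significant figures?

59.08

A is at the origin; AS runs at -14.9° with length 34.4, so S = 34.4·(cos -14.9°, sin -14.9°) = (33.24, -8.845). ∠ASL = 95.1°, so SL runs at -14.9° + (180° − 95.1°) = 70.00° from the x-axis; with |SL| = 22.5, L = S + 22.5·(cos 70.00°, sin 70.00°) = (40.94, 12.30). SL ⟂ LC; with |LC| = 19.0 on the right of SL, C = L + 19.0·(0.9397, -0.3420) = (58.79, 5.799). Then |AC| = |C − A| = 59.08.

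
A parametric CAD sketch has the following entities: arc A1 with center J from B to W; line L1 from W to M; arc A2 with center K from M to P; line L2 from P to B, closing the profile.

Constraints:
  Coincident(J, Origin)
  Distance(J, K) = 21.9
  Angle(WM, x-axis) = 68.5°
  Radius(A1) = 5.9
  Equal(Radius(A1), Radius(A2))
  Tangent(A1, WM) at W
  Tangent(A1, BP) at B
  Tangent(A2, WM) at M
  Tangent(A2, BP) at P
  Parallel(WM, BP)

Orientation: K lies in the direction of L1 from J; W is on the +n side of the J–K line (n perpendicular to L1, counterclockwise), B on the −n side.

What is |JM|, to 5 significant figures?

22.681

Tangency of A1 to both parallel lines with radius 5.9 puts W and B at J ± 5.9·n: W = (-5.4895, 2.1624), B = (5.4895, -2.1624). Equal radii place M and P the same way about K: M = K + 5.9·n = (2.5369, 22.539), P = K − 5.9·n = (13.516, 18.214). Then |JM| = |M − J| = 22.681.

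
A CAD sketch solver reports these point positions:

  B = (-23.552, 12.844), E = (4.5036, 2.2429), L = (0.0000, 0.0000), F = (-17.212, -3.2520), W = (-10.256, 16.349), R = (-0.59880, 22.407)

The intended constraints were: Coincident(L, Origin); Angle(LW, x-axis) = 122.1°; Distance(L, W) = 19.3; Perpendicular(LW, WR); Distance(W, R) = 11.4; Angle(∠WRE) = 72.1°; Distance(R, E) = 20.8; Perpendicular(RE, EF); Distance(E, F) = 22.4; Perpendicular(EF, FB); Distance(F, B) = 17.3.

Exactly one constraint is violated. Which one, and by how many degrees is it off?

Perpendicular(EF, FB) — off by 7.30°.

L = (0.00, 0.00) ✓; LW at 122.1° ✓; |LW| = 19.30 ✓; ∠(LW, WR) = 90.00° ✓; |WR| = 11.40 ✓; ∠WRE = 72.10° ✓; |RE| = 20.80 ✓; ∠(RE, EF) = 90.00° ✓; |EF| = 22.40 ✓; ∠(EF, FB) = 82.70° ✗; |FB| = 17.30 ✓.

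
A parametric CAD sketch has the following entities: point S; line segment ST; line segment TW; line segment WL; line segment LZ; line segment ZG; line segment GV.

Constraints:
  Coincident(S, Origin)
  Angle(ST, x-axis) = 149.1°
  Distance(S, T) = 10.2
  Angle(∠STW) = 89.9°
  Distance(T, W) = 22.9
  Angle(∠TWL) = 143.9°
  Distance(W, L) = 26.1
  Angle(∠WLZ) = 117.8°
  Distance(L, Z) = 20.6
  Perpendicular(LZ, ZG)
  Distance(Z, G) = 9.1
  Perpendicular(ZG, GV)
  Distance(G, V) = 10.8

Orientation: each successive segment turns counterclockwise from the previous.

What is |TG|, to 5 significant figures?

47.025

∠WLZ = 117.8° gives LZ at -22.500° from the x-axis; with |LZ| = 20.6, Z = (0.96475, -48.304). LZ is perpendicular to ZG, so ZG runs at 67.500°; with |ZG| = 9.1, G = (4.4472, -39.896). Then |TG| = |G − T| = 47.025.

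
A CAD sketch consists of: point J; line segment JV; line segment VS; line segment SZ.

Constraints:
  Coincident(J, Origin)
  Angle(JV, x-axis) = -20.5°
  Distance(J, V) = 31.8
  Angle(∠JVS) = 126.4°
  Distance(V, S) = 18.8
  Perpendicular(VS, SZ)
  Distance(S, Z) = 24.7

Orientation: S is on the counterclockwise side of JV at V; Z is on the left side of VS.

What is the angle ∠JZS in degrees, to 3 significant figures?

91.4°

J is at the origin; JV runs at -20.5° with length 31.8, so V = 31.8·(cos -20.5°, sin -20.5°) = (29.8, -11.1). ∠JVS = 126.4°, so VS runs at -20.5° + (180° − 126.4°) = 33.1° from the x-axis; with |VS| = 18.8, S = V + 18.8·(cos 33.1°, sin 33.1°) = (45.5, -0.870). VS ⟂ SZ; with |SZ| = 24.7 on the left of VS, Z = S + 24.7·(-0.546, 0.838) = (32.0, 19.8). Then cos ∠JZS = ZJ·ZS / (|ZJ||ZS|), giving 91.4°.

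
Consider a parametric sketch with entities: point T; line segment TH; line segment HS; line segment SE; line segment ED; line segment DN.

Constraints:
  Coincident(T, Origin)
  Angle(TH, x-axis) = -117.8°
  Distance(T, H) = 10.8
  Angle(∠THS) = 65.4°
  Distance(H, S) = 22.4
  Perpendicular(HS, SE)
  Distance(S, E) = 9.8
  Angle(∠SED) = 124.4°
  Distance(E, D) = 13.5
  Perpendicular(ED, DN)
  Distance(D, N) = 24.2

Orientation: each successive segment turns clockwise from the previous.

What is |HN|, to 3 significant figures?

3.50

T is at the origin; TH runs at -117.8° with length 10.8, so H = (-5.04, -9.55). ∠THS = 65.4° gives HS at 128° from the x-axis; with |HS| = 22.4, S = (-18.7, 8.19). HS ⟂ SE, so SE runs at 37.6°; with |SE| = 9.8, E = (-10.9, 14.2). ∠SED = 124.4° gives ED at -18.0° from the x-axis; with |ED| = 13.5, D = (1.90, 10.0). ED ⟂ DN, so DN runs at -108°; with |DN| = 24.2, N = (-5.58, -13.0). Then |HN| = |N − H| = 3.50.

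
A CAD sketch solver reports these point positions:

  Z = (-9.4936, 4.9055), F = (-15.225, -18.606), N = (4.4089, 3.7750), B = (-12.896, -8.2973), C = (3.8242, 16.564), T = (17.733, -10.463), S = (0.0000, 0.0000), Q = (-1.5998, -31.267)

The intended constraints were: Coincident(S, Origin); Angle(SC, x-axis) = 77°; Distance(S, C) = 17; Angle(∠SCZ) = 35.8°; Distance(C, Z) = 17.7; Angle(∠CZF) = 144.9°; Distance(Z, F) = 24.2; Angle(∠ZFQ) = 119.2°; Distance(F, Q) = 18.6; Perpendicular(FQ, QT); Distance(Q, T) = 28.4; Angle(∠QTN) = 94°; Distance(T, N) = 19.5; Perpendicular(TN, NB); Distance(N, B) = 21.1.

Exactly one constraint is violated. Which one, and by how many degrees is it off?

Perpendicular(TN, NB) — off by 8.20°.

S = (0.00, 0.00) ✓; SC at 77.00° ✓; |SC| = 17.00 ✓; ∠SCZ = 35.80° ✓; |CZ| = 17.70 ✓; ∠CZF = 144.9° ✓; |ZF| = 24.20 ✓; ∠ZFQ = 119.2° ✓; |FQ| = 18.60 ✓; ∠(FQ, QT) = 90.00° ✓; |QT| = 28.40 ✓; ∠QTN = 94.00° ✓; |TN| = 19.50 ✓; ∠(TN, NB) = 81.80° ✗; |NB| = 21.10 ✓.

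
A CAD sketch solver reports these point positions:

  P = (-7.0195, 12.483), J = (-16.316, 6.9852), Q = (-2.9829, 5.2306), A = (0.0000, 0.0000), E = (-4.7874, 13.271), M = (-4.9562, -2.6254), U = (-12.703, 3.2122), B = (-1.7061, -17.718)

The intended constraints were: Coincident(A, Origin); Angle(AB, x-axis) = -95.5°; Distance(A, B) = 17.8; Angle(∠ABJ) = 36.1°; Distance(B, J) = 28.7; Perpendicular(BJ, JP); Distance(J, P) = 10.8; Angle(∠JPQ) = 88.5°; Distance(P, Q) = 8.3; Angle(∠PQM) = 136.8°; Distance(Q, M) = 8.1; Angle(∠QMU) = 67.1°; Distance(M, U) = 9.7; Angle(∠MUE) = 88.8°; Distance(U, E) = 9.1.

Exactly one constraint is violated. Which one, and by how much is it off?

Distance(U, E) = 9.1 — off by 3.70.

A = (0.00, 0.00) ✓; AB at -95.50° ✓; |AB| = 17.80 ✓; ∠ABJ = 36.10° ✓; |BJ| = 28.70 ✓; ∠(BJ, JP) = 90.00° ✓; |JP| = 10.80 ✓; ∠JPQ = 88.50° ✓; |PQ| = 8.300 ✓; ∠PQM = 136.8° ✓; |QM| = 8.100 ✓; ∠QMU = 67.10° ✓; |MU| = 9.700 ✓; ∠MUE = 88.80° ✓; |UE| = 12.80 ✗.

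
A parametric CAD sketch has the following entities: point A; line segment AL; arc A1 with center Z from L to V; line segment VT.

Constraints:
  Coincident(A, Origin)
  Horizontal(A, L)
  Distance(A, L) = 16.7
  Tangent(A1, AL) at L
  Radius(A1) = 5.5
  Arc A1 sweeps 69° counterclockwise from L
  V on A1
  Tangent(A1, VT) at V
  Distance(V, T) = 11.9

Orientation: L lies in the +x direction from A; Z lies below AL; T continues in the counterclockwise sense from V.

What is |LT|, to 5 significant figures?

17.396

A is at the origin; AL is horizontal with |AL| = 16.7 and L on the +x side, so L = (16.700, 0.0000). A1 meets AL tangentially, so ZL is at right angles to AL, so Z = L + (0, -5.5) = (16.700, -5.5000). On A1, L sits at bearing 90° from Z; a 69° counterclockwise sweep puts V at bearing 159°, so V = Z + 5.5·(cos 159°, sin 159°) = (11.565, -3.5290). A1 meets VT tangentially, so ZV is at right angles to VT, so VT runs along (−sin 159°, cos 159°); with |VT| = 11.9, T = (7.3007, -14.639). Then |LT| = |T − L| = 17.396.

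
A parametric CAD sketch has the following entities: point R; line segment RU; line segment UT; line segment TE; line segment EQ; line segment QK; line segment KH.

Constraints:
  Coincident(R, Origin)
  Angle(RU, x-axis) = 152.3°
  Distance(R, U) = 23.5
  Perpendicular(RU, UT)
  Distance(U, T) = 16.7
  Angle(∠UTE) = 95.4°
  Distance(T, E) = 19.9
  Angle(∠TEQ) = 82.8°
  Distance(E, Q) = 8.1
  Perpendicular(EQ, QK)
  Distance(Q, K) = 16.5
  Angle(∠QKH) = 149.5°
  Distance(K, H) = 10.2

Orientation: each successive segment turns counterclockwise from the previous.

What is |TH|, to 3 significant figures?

5.56

R is at the origin; RU runs at 152.3° with length 23.5, so U = (-20.8, 10.9). The perpendicularity gives UT at right angles to RU, so UT runs at -118°; with |UT| = 16.7, T = (-28.6, -3.86). ∠UTE = 95.4° gives TE at -33.1° from the x-axis; with |TE| = 19.9, E = (-11.9, -14.7). ∠TEQ = 82.8° gives EQ at 64.1° from the x-axis; with |EQ| = 8.1, Q = (-8.36, -7.44). The perpendicularity gives QK at right angles to EQ, so QK runs at 154°; with |QK| = 16.5, K = (-23.2, -0.236). ∠QKH = 149.5° gives KH at -175° from the x-axis; with |KH| = 10.2, H = (-33.4, -1.05). Then |TH| = |H − T| = 5.56.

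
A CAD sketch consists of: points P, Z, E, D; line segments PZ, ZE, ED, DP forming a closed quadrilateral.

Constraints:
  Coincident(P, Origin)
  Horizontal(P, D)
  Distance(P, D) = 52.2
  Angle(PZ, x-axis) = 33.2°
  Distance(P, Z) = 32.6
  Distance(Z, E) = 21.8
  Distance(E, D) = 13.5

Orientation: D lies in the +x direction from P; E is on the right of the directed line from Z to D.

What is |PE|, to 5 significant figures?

38.725

P is at the origin; P and D share the same y with |PD| = 52.2 and D in +x, so D = (52.2, 0). PZ runs at 33.2° with |PZ| = 32.6, so Z = (27.279, 17.851). E is determined by |ZE| = 21.8 and |ED| = 13.5 together: it lies at the intersection of circle(Z, 21.8) and circle(D, 13.5). With |ZD| = 30.655, the foot of the radical line on ZD is 20.106 from Z and the perpendicular offset is √(21.8² − 20.106²) = 8.4248. Taking the right-of-ZD solution: E = (38.719, -0.70656).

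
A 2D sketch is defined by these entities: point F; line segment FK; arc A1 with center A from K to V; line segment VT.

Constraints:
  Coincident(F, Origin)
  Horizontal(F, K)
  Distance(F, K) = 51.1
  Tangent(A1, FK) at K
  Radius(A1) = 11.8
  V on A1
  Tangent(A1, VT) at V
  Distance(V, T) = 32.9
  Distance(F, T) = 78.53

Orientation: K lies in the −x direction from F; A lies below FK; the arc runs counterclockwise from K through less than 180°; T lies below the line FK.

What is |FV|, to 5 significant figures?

63.820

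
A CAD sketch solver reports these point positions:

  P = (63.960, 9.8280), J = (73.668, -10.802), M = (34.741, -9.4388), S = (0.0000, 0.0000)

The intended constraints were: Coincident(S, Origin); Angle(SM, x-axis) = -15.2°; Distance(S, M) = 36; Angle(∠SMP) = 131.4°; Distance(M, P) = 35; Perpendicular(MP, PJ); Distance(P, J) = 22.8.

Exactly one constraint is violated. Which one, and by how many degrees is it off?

Perpendicular(MP, PJ) — off by 8.20°.

S = (0.00, 0.00) ✓; SM at -15.20° ✓; |SM| = 36.00 ✓; ∠SMP = 131.4° ✓; |MP| = 35.00 ✓; ∠(MP, PJ) = 98.20° ✗; |PJ| = 22.80 ✓.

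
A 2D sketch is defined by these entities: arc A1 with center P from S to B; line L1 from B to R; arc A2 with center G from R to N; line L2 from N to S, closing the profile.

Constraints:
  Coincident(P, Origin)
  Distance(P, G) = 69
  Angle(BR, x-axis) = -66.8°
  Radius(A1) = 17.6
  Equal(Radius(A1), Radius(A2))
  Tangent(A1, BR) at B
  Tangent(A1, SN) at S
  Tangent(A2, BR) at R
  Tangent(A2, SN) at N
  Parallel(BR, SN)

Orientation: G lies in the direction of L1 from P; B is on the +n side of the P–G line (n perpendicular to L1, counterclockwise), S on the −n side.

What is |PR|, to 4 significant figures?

71.21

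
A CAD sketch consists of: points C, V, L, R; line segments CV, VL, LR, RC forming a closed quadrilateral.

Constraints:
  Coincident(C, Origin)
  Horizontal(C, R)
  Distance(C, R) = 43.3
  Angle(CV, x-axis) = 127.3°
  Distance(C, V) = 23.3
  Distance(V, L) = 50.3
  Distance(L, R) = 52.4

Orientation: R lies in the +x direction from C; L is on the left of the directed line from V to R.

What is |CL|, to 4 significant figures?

55.60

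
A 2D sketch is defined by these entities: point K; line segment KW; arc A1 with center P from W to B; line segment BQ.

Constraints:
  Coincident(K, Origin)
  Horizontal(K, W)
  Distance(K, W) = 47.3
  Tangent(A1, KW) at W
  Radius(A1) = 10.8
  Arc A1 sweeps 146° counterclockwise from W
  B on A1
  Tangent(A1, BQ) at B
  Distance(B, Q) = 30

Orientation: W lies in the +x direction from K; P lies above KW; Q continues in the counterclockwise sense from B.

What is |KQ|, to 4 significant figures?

46.31

On A1, W sits at bearing -90° from P; a 146° counterclockwise sweep puts B at bearing 56°, so B = P + 10.8·(cos 56°, sin 56°) = (53.34, 19.75). Since A1 is tangent to BQ there, PB ⟂ BQ, so BQ runs along (−sin 56°, cos 56°); with |BQ| = 30.0, Q = (28.47, 36.53). Then |KQ| = |Q − K| = 46.31.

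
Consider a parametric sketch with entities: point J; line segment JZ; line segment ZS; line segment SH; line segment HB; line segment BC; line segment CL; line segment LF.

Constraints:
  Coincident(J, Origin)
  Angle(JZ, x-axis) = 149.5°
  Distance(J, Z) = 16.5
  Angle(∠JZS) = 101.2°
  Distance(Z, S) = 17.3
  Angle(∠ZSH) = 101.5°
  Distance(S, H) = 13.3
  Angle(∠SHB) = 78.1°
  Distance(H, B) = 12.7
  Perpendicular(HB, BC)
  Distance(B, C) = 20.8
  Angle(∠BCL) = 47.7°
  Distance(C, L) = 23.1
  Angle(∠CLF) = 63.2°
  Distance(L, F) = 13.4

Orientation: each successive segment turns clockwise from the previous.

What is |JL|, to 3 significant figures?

28.8

J is at the origin; JZ runs at 149.5° with length 16.5, so Z = (-14.2, 8.37). ∠JZS = 101.2° gives ZS at 70.7° from the x-axis; with |ZS| = 17.3, S = (-8.50, 24.7). ∠ZSH = 101.5° gives SH at -7.80° from the x-axis; with |SH| = 13.3, H = (4.68, 22.9). ∠SHB = 78.1° gives HB at -110° from the x-axis; with |HB| = 12.7, B = (0.397, 10.9). HB ⟂ BC, so BC runs at 160°; with |BC| = 20.8, C = (-19.2, 18.0). ∠BCL = 47.7° gives CL at 28.0° from the x-axis; with |CL| = 23.1, L = (1.21, 28.8). Then |JL| = |L − J| = 28.8.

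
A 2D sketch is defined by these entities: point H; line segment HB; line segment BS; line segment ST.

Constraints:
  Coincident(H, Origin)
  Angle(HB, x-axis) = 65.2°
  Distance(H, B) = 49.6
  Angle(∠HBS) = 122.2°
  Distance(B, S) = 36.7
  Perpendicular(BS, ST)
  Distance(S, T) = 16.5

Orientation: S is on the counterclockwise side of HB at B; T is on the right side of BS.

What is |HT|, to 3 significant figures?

86.0

H is at the origin; HB runs at 65.2° with length 49.6, so B = 49.6·(cos 65.2°, sin 65.2°) = (20.8, 45.0). ∠HBS = 122.2°, so BS runs at 65.2° + (180° − 122.2°) = 123° from the x-axis; with |BS| = 36.7, S = B + 36.7·(cos 123°, sin 123°) = (0.817, 75.8). BS ⟂ ST; with |ST| = 16.5 on the right of BS, T = S + 16.5·(0.839, 0.545) = (14.7, 84.8). Then |HT| = |T − H| = 86.0.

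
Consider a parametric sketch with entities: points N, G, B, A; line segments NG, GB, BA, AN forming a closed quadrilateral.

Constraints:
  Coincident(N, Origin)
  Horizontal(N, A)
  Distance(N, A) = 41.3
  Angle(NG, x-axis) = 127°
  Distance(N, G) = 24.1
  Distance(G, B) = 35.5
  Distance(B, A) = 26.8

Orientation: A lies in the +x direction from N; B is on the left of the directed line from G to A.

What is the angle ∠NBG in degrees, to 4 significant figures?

42.69°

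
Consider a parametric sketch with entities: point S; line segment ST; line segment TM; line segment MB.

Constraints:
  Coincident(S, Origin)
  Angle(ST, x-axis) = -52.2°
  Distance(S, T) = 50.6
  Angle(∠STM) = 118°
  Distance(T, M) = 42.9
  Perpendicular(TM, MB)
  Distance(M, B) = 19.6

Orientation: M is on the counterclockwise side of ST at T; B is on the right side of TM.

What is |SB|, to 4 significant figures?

92.60

S is at the origin; ST runs at -52.2° with length 50.6, so T = 50.6·(cos -52.2°, sin -52.2°) = (31.01, -39.98). ∠STM = 118.0°, so TM runs at -52.2° + (180° − 118.0°) = 9.800° from the x-axis; with |TM| = 42.9, M = T + 42.9·(cos 9.800°, sin 9.800°) = (73.29, -32.68). The perpendicularity gives MB at right angles to TM; with |MB| = 19.6 on the right of TM, B = M + 19.6·(0.1702, -0.9854) = (76.62, -51.99). Then |SB| = |B − S| = 92.60.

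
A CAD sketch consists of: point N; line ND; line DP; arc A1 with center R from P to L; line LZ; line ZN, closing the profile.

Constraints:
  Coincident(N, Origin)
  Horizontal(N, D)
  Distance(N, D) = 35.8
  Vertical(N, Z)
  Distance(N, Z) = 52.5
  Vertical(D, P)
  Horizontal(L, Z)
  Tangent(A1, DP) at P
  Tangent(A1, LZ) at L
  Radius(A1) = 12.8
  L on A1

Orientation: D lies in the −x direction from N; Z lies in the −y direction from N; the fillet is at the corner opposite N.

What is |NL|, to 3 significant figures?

57.3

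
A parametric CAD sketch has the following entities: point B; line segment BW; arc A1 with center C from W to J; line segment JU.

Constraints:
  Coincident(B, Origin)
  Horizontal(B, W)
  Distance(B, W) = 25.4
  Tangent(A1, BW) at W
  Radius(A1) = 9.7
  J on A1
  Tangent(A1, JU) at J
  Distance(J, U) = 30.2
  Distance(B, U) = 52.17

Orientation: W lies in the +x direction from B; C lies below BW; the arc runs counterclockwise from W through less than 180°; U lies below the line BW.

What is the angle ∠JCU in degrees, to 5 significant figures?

72.193°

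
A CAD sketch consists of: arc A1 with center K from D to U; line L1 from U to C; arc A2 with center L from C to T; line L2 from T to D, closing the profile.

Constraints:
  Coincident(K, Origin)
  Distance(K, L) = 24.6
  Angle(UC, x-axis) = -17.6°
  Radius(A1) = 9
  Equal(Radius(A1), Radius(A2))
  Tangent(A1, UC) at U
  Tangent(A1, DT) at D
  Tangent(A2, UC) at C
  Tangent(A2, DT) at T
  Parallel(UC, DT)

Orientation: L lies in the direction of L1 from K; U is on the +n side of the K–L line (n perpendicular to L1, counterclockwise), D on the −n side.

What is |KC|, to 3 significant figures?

26.2

Tangency of A1 to both parallel lines with radius 9.0 puts U and D at K ± 9.0·n: U = (2.72, 8.58), D = (-2.72, -8.58). Equal radii place C and T the same way about L: C = L + 9.0·n = (26.2, 1.14), T = L − 9.0·n = (20.7, -16.0). Then |KC| = |C − K| = 26.2.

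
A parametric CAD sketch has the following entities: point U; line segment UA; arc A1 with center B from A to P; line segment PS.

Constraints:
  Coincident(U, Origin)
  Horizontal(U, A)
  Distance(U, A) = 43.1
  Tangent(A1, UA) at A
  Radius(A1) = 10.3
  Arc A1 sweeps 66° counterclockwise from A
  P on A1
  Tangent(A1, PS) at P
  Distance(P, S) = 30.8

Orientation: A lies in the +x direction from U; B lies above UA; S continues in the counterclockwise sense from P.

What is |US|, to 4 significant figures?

73.50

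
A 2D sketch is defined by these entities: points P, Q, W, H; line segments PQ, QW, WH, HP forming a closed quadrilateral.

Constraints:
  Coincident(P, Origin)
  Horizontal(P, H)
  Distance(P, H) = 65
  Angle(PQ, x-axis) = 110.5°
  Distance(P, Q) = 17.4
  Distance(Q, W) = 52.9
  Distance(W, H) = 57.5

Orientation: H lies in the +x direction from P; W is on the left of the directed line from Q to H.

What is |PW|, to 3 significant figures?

60.6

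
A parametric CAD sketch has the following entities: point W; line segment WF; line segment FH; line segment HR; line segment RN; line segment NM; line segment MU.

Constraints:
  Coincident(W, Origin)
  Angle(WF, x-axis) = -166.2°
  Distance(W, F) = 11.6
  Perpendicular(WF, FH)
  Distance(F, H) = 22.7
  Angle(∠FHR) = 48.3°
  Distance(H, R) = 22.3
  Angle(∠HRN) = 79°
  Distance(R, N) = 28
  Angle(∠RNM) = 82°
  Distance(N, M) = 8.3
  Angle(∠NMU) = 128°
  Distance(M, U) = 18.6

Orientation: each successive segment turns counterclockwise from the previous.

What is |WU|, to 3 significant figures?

20.8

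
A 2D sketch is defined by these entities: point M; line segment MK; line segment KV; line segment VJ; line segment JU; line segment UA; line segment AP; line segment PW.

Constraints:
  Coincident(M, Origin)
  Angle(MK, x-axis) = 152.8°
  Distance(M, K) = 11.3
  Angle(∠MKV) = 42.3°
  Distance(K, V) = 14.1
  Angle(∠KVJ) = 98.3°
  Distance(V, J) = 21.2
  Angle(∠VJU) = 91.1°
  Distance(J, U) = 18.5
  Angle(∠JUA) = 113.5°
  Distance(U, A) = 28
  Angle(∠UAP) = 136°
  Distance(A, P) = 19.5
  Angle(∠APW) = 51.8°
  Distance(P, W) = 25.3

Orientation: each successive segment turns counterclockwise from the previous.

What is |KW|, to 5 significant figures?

3.9883

M is at the origin; MK runs at 152.8° with length 11.3, so K = (-10.050, 5.1652). ∠MKV = 42.3° gives KV at -69.500° from the x-axis; with |KV| = 14.1, V = (-5.1125, -8.0419). ∠KVJ = 98.3° gives VJ at 12.200° from the x-axis; with |VJ| = 21.2, J = (15.609, -3.5618). ∠VJU = 91.1° gives JU at 101.10° from the x-axis; with |JU| = 18.5, U = (12.047, 14.592). ∠JUA = 113.5° gives UA at 167.60° from the x-axis; with |UA| = 28.0, A = (-15.300, 20.605). ∠UAP = 136.0° gives AP at -148.40° from the x-axis; with |AP| = 19.5, P = (-31.908, 10.387). ∠APW = 51.8° gives PW at -20.200° from the x-axis; with |PW| = 25.3, W = (-8.1645, 1.6509). Then |KW| = |W − K| = 3.9883.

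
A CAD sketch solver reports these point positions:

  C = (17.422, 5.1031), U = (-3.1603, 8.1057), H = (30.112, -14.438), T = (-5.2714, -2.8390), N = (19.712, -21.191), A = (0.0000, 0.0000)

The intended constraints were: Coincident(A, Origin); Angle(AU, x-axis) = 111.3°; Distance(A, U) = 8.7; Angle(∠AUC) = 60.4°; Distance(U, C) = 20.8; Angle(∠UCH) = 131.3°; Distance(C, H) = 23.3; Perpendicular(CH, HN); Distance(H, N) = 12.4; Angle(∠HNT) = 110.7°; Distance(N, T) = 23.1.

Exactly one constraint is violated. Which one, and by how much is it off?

Distance(N, T) = 23.1 — off by 7.90.

A = (0.00, 0.00) ✓; AU at 111.3° ✓; |AU| = 8.700 ✓; ∠AUC = 60.40° ✓; |UC| = 20.80 ✓; ∠UCH = 131.3° ✓; |CH| = 23.30 ✓; ∠(CH, HN) = 90.00° ✓; |HN| = 12.40 ✓; ∠HNT = 110.7° ✓; |NT| = 31.00 ✗.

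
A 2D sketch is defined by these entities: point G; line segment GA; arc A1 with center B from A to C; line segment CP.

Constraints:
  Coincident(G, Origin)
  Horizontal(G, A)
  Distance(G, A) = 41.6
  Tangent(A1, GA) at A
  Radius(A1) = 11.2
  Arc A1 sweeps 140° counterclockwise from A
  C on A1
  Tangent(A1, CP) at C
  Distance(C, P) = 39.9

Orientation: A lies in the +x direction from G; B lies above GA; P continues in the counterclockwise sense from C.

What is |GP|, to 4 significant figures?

48.95

On A1, A sits at bearing -90° from B; a 140° counterclockwise sweep puts C at bearing 50°, so C = B + 11.2·(cos 50°, sin 50°) = (48.80, 19.78). The tangent condition forces BC to be normal to CP, so CP runs along (−sin 50°, cos 50°); with |CP| = 39.9, P = (18.23, 45.43). Then |GP| = |P − G| = 48.95.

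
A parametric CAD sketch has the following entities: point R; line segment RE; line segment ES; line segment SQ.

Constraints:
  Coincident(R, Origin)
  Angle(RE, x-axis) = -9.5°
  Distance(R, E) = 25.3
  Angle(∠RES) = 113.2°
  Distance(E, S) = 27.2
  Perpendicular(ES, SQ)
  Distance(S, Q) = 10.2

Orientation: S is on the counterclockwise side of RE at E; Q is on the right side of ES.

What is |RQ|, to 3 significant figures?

50.0

R is at the origin; RE runs at -9.5° with length 25.3, so E = 25.3·(cos -9.5°, sin -9.5°) = (25.0, -4.18). ∠RES = 113.2°, so ES runs at -9.5° + (180° − 113.2°) = 57.3° from the x-axis; with |ES| = 27.2, S = E + 27.2·(cos 57.3°, sin 57.3°) = (39.6, 18.7). ES is perpendicular to SQ; with |SQ| = 10.2 on the right of ES, Q = S + 10.2·(0.842, -0.540) = (48.2, 13.2). Then |RQ| = |Q − R| = 50.0.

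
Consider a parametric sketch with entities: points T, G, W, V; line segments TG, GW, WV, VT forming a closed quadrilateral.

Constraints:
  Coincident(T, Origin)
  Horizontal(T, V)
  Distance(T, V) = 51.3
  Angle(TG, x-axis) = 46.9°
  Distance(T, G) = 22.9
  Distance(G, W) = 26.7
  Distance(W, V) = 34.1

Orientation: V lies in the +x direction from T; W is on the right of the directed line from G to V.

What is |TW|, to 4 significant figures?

21.07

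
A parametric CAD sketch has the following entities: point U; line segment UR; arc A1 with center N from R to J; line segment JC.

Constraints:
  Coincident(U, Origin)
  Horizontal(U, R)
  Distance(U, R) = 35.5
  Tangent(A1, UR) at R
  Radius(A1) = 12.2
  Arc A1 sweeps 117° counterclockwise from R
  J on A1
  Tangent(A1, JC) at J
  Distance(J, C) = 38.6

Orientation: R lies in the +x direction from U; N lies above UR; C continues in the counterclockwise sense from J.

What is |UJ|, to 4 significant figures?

49.65

U is at the origin; U and R share the same y with |UR| = 35.5 and R on the +x side, so R = (35.50, 0.000). A1 meets UR tangentially, so NR is at right angles to UR, so N = R + (0, 12.2) = (35.50, 12.20). On A1, R sits at bearing -90° from N; a 117° counterclockwise sweep puts J at bearing 27°, so J = N + 12.2·(cos 27°, sin 27°) = (46.37, 17.74). Then |UJ| = |J − U| = 49.65.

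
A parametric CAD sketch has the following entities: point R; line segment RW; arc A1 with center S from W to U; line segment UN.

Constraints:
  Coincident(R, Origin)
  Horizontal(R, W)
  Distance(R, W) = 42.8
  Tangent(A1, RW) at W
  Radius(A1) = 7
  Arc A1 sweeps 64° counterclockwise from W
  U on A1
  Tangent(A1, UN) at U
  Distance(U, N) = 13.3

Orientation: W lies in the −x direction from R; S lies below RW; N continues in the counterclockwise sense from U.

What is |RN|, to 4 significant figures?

57.17

R is at the origin; R and W share the same y with |RW| = 42.8 and W on the −x side, so W = (-42.80, 0.000). Since A1 is tangent to RW there, SW ⟂ RW, so S = W + (0, -7) = (-42.80, -7.000). On A1, W sits at bearing 90° from S; a 64° counterclockwise sweep puts U at bearing 154°, so U = S + 7.0·(cos 154°, sin 154°) = (-49.09, -3.931). The tangent condition forces SU to be normal to UN, so UN runs along (−sin 154°, cos 154°); with |UN| = 13.3, N = (-54.92, -15.89). Then |RN| = |N − R| = 57.17.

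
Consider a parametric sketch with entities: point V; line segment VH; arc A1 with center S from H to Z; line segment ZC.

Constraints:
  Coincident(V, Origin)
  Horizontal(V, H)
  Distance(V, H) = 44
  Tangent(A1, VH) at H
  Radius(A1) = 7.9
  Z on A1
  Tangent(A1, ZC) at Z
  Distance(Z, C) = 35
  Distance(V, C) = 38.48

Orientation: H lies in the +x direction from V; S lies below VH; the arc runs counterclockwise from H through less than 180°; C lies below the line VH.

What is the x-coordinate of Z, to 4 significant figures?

37.28

Checks: V = (0.00, 0.00) ✓; |SZ| = 7.900 ✓; ∠(SZ, ZC) = 90.00° ✓; |ZC| = 35.00 ✓; |VC| = 38.48 ✓.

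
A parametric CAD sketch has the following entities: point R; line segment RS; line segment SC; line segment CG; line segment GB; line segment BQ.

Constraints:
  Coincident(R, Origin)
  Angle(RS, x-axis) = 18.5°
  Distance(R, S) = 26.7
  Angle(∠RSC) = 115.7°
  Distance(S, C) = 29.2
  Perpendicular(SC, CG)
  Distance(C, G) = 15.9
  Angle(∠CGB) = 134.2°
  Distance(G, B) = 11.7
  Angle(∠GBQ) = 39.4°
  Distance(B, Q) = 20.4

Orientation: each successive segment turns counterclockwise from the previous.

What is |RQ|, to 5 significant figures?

40.159

R is at the origin; RS runs at 18.5° with length 26.7, so S = (25.320, 8.4720). ∠RSC = 115.7° gives SC at 82.800° from the x-axis; with |SC| = 29.2, C = (28.980, 37.442). SC ⟂ CG, so CG runs at 172.80°; with |CG| = 15.9, G = (13.205, 39.435). ∠CGB = 134.2° gives GB at -141.40° from the x-axis; with |GB| = 11.7, B = (4.0616, 32.135). ∠GBQ = 39.4° gives BQ at -0.80000° from the x-axis; with |BQ| = 20.4, Q = (24.460, 31.850). Then |RQ| = |Q − R| = 40.159.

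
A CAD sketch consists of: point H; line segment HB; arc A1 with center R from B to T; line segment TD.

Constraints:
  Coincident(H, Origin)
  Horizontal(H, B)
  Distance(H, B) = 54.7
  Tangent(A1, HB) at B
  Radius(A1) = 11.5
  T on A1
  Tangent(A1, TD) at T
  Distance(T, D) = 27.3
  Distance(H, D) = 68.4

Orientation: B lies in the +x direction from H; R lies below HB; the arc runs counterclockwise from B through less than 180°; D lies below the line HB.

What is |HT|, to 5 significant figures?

46.891

Checks: |HB| = 54.70 ✓; ∠(RB, BH) = 90.00° ✓; |RT| = 11.50 ✓; ∠(RT, TD) = 90.00° ✓; |TD| = 27.30 ✓; |HD| = 68.40 ✓.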